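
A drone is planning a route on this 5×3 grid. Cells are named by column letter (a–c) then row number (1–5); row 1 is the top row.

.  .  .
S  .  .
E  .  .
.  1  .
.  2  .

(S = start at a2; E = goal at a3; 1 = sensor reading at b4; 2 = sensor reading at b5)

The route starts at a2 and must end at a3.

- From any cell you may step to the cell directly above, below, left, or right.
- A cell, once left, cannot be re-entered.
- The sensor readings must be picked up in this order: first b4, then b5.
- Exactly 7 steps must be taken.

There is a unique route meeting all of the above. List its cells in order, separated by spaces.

a2 b2 b3 b4 b5 a5 a4 a3

The waypoints must appear in the order b4, b5, with no cell reused.
Route from a2: right to b2, 3× down (reaching b5), left to a5, 2× up (reaching a3) — 7 moves in all.
Check: order respected (1 at step 3, 2 at step 4); 7 moves as required.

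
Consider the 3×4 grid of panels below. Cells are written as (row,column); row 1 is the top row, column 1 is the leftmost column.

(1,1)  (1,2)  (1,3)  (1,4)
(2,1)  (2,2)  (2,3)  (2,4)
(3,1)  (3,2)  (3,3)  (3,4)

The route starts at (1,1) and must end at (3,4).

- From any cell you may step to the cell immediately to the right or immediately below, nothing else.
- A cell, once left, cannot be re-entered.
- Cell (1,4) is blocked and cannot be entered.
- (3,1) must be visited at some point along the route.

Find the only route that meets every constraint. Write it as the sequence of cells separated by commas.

Moves only go right or down, so the column and row indices never decrease.
Route from (1,1): down 2 to (3,1), right 3 to (3,4) — 5 moves in all.
Check: all required cells visited.

(1,1), (2,1), (3,1), (3,2), (3,3), (3,4)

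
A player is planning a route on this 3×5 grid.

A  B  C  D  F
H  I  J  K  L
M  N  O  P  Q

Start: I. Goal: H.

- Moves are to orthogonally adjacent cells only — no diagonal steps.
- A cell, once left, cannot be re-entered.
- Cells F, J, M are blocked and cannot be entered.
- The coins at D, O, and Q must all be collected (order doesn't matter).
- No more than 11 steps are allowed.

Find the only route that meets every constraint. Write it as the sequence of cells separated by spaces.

I N O P Q L K D C B A H

Any route must reach D, O, and Q and still end at H within 11 moves, so the order of the required stops is forced.
Route from I: down 1 to N, right 3 to Q, up 1 to L, left 1 to K, up 1 to D, left 3 to A, down 1 to H — 11 moves in all.
Check: all required cells visited; 11 ≤ 11 moves.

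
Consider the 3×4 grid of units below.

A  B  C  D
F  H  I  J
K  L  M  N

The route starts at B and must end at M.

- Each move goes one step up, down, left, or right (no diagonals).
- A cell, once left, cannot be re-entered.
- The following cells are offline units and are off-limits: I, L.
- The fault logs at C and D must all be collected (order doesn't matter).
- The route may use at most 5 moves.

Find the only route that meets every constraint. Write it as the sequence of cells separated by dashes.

B - C - D - J - N - M

Any route must reach C and D and still end at M within 5 moves, so the order of the required stops is forced.
Route from B: right 2 to D, down 2 to N, left 1 to M — 5 moves in all.
Check: all required cells visited; 5 ≤ 5 moves.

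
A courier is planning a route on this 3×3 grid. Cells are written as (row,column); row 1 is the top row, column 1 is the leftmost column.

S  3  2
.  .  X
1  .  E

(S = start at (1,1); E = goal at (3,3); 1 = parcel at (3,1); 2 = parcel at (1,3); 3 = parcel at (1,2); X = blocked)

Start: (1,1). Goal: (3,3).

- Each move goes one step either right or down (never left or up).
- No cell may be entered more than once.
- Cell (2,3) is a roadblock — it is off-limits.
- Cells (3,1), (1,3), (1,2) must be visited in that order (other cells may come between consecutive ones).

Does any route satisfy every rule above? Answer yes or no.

no

(1,3) lies above (3,1), so going from (3,1) to (1,3) would need an upward move — but moves only go right/down, so (3,1) cannot be visited before (1,3).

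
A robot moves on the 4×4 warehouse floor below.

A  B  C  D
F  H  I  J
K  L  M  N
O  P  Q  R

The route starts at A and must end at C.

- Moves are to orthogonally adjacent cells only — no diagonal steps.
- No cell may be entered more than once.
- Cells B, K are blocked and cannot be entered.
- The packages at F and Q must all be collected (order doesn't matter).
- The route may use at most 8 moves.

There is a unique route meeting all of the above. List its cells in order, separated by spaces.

A F H L P Q M I C

Any route must reach F and Q and still end at C within 8 moves, so the order of the required stops is forced.
Route from A: down 1 to F, right 1 to H, down 2 to P, right 1 to Q, up 3 to C — 8 moves in all.
Check: all required cells visited; 8 ≤ 8 moves.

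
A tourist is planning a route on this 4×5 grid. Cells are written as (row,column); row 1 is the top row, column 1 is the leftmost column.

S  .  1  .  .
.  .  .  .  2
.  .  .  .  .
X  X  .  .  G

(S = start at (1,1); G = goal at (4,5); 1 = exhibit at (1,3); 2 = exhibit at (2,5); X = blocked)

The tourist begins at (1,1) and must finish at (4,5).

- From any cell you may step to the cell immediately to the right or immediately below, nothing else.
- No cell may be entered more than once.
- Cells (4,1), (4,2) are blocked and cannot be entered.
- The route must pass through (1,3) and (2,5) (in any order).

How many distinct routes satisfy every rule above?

3

A right/down-only route from (1,1) to (4,5) makes exactly 3 down-moves and 4 right-moves in some order.
With no other constraints that would be C(7,3) = 35 routes.
A monotone route can only reach the required cells in the order (1,3), (2,5), so split there and multiply the segment counts (each segment already excludes blocked cells): (1,1)→(1,3): 1; (1,3)→(2,5): 3; (2,5)→(4,5): 1; product = 3.
That gives 3 routes.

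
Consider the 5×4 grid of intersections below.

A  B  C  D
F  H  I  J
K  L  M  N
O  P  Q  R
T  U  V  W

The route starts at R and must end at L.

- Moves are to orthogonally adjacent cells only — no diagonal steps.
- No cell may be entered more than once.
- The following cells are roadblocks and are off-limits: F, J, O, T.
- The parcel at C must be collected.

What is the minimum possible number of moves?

Any route passes through C somewhere between R and L. Summing Manhattan distances along the two legs (R → C → L) gives a lower bound of 4 + 3 = 7 moves.
A route of 7 moves achieves this: R → N → M → I → C → B → H → L.
Since 7 matches the lower bound, it is optimal.

7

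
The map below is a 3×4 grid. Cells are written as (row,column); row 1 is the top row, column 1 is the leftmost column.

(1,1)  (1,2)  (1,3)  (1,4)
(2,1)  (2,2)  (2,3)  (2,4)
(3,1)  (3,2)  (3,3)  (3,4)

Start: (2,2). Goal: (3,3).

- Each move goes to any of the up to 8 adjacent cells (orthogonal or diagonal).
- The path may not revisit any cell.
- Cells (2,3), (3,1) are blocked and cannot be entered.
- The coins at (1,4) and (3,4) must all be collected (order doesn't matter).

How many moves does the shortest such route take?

Any route passes through (1,4) and (3,4) in some order between (2,2) and (3,3). Summing Chebyshev distances along each leg and taking the cheapest ordering ((2,2) → (1,4) → (3,4) → (3,3)) gives a lower bound of 2 + 2 + 1 = 5 moves.
A route of 5 moves achieves this: (2,2) → (1,3) → (1,4) → (2,4) → (3,4) → (3,3).
Since 5 matches the lower bound, it is optimal.

5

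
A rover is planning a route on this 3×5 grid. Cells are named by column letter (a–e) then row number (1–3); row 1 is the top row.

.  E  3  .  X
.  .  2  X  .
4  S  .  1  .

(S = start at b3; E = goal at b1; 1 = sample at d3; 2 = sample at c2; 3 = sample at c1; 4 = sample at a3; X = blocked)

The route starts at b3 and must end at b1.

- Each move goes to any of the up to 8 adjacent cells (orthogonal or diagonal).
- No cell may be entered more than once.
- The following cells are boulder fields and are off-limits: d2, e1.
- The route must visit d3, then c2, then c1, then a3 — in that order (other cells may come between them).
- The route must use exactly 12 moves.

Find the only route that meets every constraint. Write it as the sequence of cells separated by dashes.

b3 - c3 - d3 - e3 - e2 - d1 - c2 - c1 - b2 - a3 - a2 - a1 - b1

The waypoints must appear in the order d3, c2, c1, a3, with no cell reused.
Route from b3: right 3 to e3, up 1 to e2, up-left 1 to d1, down-left 1 to c2, up 1 to c1, down-left 2 to a3, up 2 to a1, right 1 to b1 — 12 moves in all.
Check: order respected (1 at step 2, 2 at step 6, 3 at step 7, 4 at step 9); 12 moves as required.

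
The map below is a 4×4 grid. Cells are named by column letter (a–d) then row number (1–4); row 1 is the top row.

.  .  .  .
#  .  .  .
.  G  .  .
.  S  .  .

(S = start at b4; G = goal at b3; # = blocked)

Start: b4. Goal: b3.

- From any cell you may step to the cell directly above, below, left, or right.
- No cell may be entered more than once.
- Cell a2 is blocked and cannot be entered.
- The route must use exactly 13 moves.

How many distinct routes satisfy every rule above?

0

Need simple routes of exactly 13 moves from b4 to b3 (Manhattan distance 1, so 6 moves are spent on a detour and 6 undoing it).
No route satisfies every constraint, so the count is 0.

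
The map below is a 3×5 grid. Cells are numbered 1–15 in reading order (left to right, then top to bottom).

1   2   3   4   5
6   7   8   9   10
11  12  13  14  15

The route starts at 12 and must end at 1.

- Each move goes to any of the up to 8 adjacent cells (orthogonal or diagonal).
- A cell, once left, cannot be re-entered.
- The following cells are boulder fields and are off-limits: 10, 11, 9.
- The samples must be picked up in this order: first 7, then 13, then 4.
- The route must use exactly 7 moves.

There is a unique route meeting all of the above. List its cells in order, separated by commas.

12, 7, 13, 8, 4, 3, 2, 1

The waypoints must appear in the order 7, 13, 4, with no cell reused.
Route from 12: up 1 to 7, down-right 1 to 13, up 1 to 8, up-right 1 to 4, left 3 to 1 — 7 moves in all.
Check: order respected (7 at step 1, 13 at step 2, 4 at step 4); 7 moves as required.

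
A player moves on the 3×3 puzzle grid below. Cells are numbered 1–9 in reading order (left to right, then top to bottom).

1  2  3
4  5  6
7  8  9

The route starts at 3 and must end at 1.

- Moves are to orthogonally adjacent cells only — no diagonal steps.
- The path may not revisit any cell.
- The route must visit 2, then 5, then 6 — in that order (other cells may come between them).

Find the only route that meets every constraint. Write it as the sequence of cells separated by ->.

The waypoints must appear in the order 2, 5, 6, with no cell reused.
Route from 3: left to 2, down to 5, right to 6, down to 9, 2× left (reaching 7), 2× up (reaching 1) — 8 moves in all.
Check: order respected (2 at step 1, 5 at step 2, 6 at step 3).

3 -> 2 -> 5 -> 6 -> 9 -> 8 -> 7 -> 4 -> 1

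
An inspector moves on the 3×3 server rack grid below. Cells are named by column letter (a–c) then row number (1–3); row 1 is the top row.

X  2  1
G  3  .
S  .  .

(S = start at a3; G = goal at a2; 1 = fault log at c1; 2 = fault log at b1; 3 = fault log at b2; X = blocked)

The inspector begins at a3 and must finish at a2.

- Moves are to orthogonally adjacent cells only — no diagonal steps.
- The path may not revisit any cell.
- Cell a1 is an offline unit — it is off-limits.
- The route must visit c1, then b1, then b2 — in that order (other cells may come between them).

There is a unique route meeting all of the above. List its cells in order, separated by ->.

The waypoints must appear in the order c1, b1, b2, with no cell reused.
Route from a3: right 2 to c3, up 2 to c1, left 1 to b1, down 1 to b2, left 1 to a2 — 7 moves in all.
Check: order respected (1 at step 4, 2 at step 5, 3 at step 6).

a3 -> b3 -> c3 -> c2 -> c1 -> b1 -> b2 -> a2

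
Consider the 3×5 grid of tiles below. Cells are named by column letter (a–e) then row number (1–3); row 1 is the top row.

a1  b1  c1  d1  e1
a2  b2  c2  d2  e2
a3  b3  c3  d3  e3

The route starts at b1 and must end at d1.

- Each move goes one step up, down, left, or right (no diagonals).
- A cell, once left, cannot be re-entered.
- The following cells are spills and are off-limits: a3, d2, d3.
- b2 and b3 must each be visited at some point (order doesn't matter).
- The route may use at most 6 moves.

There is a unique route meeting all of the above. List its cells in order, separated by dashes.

b1 - b2 - b3 - c3 - c2 - c1 - d1

The budget equals the shortest possible length, so every move has to be on a shortest route through the required cells.
Route from b1: down 2 to b3, right 1 to c3, up 2 to c1, right 1 to d1 — 6 moves in all.
Check: all required cells visited; 6 ≤ 6 moves.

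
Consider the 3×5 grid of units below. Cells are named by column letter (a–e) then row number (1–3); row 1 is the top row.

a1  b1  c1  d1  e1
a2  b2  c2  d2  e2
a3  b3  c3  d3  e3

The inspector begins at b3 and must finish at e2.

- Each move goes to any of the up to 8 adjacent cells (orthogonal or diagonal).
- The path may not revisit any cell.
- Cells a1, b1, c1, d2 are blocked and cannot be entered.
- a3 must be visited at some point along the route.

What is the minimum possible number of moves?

5

Any route passes through a3 somewhere between b3 and e2. Summing Chebyshev distances along the two legs (b3 → a3 → e2) gives a lower bound of 1 + 4 = 5 moves.
A route of 5 moves achieves this: b3 → a3 → b2 → c2 → d1 → e2.
Since 5 matches the lower bound, it is optimal.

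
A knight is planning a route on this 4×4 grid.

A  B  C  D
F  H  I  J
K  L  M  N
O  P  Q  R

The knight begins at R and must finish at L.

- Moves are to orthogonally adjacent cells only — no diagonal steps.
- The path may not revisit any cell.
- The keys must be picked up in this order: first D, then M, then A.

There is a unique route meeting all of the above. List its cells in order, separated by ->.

The waypoints must appear in the order D, M, A, with no cell reused.
Route from R: up 3 to D, left 1 to C, down 3 to Q, left 2 to O, up 3 to A, right 1 to B, down 2 to L — 15 moves in all.
Check: order respected (D at step 3, M at step 6, A at step 12).

R -> N -> J -> D -> C -> I -> M -> Q -> P -> O -> K -> F -> A -> B -> H -> L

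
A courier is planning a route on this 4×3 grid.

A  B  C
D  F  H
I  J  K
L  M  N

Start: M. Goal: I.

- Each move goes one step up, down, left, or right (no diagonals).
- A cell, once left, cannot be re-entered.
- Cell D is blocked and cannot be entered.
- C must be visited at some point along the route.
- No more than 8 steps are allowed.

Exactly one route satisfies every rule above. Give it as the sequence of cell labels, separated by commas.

The 8-move cap with required stops at C leaves no slack for detours.
Route from M: right to N, 3× up (reaching C), left to B, 2× down (reaching J), left to I — 8 moves in all.
Check: all required cells visited; 8 ≤ 8 moves.

M, N, K, H, C, B, F, J, I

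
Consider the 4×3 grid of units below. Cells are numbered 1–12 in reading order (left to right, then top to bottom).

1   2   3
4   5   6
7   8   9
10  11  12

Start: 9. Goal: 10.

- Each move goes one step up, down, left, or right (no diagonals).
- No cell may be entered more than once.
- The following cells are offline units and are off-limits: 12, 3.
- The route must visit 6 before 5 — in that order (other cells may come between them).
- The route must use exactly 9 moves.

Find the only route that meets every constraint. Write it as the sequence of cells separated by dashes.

The waypoints must appear in the order 6, 5, with no cell reused.
Route from 9: up to 6, left to 5, up to 2, left to 1, 2× down (reaching 7), right to 8, down to 11, left to 10 — 9 moves in all.
Check: order respected (6 at step 1, 5 at step 2); 9 moves as required.

9 - 6 - 5 - 2 - 1 - 4 - 7 - 8 - 11 - 10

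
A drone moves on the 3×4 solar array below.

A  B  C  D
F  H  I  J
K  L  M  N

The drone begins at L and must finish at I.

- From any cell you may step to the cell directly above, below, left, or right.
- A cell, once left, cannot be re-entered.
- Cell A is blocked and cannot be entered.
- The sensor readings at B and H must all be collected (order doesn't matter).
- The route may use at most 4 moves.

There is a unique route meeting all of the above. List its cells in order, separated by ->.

L -> H -> B -> C -> I

Any route must reach B and H and still end at I within 4 moves, so the order of the required stops is forced.
Route from L: up 2 to B, right 1 to C, down 1 to I — 4 moves in all.
Check: all required cells visited; 4 ≤ 4 moves.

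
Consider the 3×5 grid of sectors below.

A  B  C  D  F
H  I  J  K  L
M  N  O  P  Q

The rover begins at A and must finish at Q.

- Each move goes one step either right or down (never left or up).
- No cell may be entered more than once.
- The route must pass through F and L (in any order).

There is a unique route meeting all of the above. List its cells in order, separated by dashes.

Moves only go right or down, so the column and row indices never decrease.
Route from A: 4× right (reaching F), 2× down (reaching Q) — 6 moves in all.
Check: all required cells visited.

A - B - C - D - F - L - Q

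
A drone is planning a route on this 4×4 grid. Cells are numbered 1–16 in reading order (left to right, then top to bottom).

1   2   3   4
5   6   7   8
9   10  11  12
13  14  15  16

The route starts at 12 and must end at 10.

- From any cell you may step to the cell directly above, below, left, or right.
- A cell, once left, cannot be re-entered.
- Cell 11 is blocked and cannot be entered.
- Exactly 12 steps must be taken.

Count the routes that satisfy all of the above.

Need simple routes of exactly 12 moves from 12 to 10 (Manhattan distance 2, so 5 moves are spent on a detour and 5 undoing it).
Enumerating: 12 8 4 3 7 6 2 1 5 9 13 14 10 | 12 16 15 14 13 9 5 1 2 3 7 6 10.
That gives 2 routes.

2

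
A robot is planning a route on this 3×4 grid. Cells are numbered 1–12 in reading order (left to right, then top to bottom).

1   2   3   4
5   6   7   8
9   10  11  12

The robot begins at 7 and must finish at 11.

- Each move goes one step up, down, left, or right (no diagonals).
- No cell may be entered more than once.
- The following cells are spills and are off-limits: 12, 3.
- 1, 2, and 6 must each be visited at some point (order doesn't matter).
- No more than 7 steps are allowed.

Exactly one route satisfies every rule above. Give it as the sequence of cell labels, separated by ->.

7 -> 6 -> 2 -> 1 -> 5 -> 9 -> 10 -> 11

Any route must reach 1, 2, and 6 and still end at 11 within 7 moves, so the order of the required stops is forced.
Route from 7: left to 6, up to 2, left to 1, 2× down (reaching 9), 2× right (reaching 11) — 7 moves in all.
Check: all required cells visited; 7 ≤ 7 moves.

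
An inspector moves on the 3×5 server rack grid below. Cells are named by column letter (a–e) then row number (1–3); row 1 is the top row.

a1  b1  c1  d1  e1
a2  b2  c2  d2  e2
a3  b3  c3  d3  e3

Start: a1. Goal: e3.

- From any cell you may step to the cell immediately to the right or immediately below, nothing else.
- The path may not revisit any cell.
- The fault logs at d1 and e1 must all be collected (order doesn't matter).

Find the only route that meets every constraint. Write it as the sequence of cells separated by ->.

Moves only go right or down, so the column and row indices never decrease.
Route from a1: right 4 to e1, down 2 to e3 — 6 moves in all.
Check: all required cells visited.

a1 -> b1 -> c1 -> d1 -> e1 -> e2 -> e3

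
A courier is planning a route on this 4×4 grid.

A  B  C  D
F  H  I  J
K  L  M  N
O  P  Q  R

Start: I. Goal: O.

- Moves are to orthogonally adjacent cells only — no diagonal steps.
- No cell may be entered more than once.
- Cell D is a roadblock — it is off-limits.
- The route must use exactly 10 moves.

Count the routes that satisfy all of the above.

12

Need simple routes of exactly 10 moves from I to O (Manhattan distance 4, so 3 moves are spent on a detour and 3 undoing it).
Branch systematically from the start, pruning whenever the remaining move budget drops below the Manhattan distance to O or differs from it in parity. Grouping the completions by first move — via C: 4; via M: 2; via H: 2; via J: 4 — and summing: 4 + 2 + 2 + 4 = 12.
That gives 12 routes.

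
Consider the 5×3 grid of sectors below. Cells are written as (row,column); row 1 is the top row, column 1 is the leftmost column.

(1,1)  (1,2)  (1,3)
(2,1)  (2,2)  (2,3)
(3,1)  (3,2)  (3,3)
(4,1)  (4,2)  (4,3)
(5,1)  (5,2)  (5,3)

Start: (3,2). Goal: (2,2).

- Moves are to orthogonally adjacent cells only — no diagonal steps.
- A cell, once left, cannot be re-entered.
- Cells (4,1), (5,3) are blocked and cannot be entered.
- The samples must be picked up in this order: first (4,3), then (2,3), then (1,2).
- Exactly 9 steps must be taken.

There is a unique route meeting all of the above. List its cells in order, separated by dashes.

The waypoints must appear in the order (4,3), (2,3), (1,2), with no cell reused.
Route from (3,2): down to (4,2), right to (4,3), 3× up (reaching (1,3)), 2× left (reaching (1,1)), down to (2,1), right to (2,2) — 9 moves in all.
Check: order respected ((4,3) at step 2, (2,3) at step 4, (1,2) at step 6); 9 moves as required.

(3,2) - (4,2) - (4,3) - (3,3) - (2,3) - (1,3) - (1,2) - (1,1) - (2,1) - (2,2)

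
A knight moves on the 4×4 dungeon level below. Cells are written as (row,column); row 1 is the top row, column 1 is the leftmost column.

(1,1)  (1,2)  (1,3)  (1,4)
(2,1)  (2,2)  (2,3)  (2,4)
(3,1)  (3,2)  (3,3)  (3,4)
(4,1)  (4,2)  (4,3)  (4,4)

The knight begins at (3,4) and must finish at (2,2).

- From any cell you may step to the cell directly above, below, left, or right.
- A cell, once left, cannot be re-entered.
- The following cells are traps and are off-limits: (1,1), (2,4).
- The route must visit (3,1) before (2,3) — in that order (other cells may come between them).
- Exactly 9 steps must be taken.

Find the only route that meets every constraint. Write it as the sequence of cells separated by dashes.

(3,4) - (4,4) - (4,3) - (4,2) - (4,1) - (3,1) - (3,2) - (3,3) - (2,3) - (2,2)

The waypoints must appear in the order (3,1), (2,3), with no cell reused.
Route from (3,4): down to (4,4), 3× left (reaching (4,1)), up to (3,1), 2× right (reaching (3,3)), up to (2,3), left to (2,2) — 9 moves in all.
Check: order respected ((3,1) at step 5, (2,3) at step 8); 9 moves as required.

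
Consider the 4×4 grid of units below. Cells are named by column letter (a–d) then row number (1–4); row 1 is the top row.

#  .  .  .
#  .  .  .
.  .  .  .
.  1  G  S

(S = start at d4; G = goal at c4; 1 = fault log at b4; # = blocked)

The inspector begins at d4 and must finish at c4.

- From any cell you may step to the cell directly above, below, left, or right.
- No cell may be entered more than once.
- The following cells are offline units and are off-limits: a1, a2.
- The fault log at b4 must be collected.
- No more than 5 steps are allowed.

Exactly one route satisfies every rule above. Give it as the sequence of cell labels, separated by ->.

The budget equals the shortest possible length, so every move has to be on a shortest route through the required cells.
Route from d4: up 1 to d3, left 2 to b3, down 1 to b4, right 1 to c4 — 5 moves in all.
Check: all required cells visited; 5 ≤ 5 moves.

d4 -> d3 -> c3 -> b3 -> b4 -> c4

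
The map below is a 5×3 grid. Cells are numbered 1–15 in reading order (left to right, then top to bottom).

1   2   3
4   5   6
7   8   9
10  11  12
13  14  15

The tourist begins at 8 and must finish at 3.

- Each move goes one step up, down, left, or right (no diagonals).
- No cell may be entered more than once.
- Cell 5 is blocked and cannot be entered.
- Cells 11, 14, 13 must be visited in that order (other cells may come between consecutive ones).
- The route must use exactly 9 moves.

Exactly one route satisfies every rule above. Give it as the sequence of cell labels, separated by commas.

8, 11, 14, 13, 10, 7, 4, 1, 2, 3

The waypoints must appear in the order 11, 14, 13, with no cell reused.
Route from 8: down 2 to 14, left 1 to 13, up 4 to 1, right 2 to 3 — 9 moves in all.
Check: order respected (11 at step 1, 14 at step 2, 13 at step 3); 9 moves as required.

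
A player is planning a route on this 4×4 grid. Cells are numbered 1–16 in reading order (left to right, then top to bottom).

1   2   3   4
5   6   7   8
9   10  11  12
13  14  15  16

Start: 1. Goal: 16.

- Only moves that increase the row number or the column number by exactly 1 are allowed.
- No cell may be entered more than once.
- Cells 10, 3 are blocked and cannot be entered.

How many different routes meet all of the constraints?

7

A right/down-only route from 1 to 16 makes exactly 3 down-moves and 3 right-moves in some order.
With no other constraints that would be C(6,3) = 20 routes.
Subtract routes through each blocked cell (inclusion–exclusion for overlaps): − through 3: 4 − through 10: 9 → 7.
That gives 7 routes.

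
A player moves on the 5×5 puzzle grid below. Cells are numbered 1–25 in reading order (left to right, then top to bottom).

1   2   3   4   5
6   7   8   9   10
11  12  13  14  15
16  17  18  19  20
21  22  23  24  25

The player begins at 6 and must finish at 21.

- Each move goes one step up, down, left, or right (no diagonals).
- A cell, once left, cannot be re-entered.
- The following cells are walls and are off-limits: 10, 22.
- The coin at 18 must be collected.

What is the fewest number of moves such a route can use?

7

Any route passes through 18 somewhere between 6 and 21. Summing Manhattan distances along the two legs (6 → 18 → 21) gives a lower bound of 4 + 3 = 7 moves.
A route of 7 moves achieves this: 6 → 11 → 12 → 13 → 18 → 17 → 16 → 21.
Since 7 matches the lower bound, it is optimal.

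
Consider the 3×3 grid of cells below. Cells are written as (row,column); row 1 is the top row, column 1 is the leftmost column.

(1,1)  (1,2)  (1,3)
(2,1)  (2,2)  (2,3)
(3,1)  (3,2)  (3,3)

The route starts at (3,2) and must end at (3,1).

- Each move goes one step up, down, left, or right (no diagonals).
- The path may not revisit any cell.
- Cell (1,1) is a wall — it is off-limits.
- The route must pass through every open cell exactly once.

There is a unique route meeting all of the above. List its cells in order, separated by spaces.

(3,2) (3,3) (2,3) (1,3) (1,2) (2,2) (2,1) (3,1)

Need to visit all 8 open cells exactly once, starting at (3,2) and ending at (3,1).
Cell (1,3) has only two open neighbours ((2,3) and (1,2)), so the path must pass straight through it: one of those is the cell it's entered from and the other is where it exits.
Route from (3,2): right 1 to (3,3), up 2 to (1,3), left 1 to (1,2), down 1 to (2,2), left 1 to (2,1), down 1 to (3,1) — 7 moves in all.
Check: all 8 open cells covered.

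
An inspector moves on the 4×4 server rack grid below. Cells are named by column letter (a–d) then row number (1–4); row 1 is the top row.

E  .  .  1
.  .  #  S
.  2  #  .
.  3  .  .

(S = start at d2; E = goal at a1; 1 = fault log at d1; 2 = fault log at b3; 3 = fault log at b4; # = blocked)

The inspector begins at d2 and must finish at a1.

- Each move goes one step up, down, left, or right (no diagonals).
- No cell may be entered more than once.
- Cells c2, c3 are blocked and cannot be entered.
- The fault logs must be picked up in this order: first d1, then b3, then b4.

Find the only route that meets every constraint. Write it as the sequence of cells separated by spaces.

d2 d1 c1 b1 b2 b3 b4 a4 a3 a2 a1

The waypoints must appear in the order d1, b3, b4, with no cell reused.
Route from d2: up to d1, 2× left (reaching b1), 3× down (reaching b4), left to a4, 3× up (reaching a1) — 10 moves in all.
Check: order respected (1 at step 1, 2 at step 5, 3 at step 6).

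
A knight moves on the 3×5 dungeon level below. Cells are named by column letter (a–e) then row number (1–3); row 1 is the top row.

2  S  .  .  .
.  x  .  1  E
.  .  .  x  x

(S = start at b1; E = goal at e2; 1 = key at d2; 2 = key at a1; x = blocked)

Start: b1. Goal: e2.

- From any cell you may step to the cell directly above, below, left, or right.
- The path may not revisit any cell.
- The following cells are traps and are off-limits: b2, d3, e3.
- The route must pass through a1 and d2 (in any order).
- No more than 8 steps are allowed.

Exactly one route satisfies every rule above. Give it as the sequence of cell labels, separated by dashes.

Any route must reach a1 and d2 and still end at e2 within 8 moves, so the order of the required stops is forced.
Route from b1: left 1 to a1, down 2 to a3, right 2 to c3, up 1 to c2, right 2 to e2 — 8 moves in all.
Check: all required cells visited; 8 ≤ 8 moves.

b1 - a1 - a2 - a3 - b3 - c3 - c2 - d2 - e2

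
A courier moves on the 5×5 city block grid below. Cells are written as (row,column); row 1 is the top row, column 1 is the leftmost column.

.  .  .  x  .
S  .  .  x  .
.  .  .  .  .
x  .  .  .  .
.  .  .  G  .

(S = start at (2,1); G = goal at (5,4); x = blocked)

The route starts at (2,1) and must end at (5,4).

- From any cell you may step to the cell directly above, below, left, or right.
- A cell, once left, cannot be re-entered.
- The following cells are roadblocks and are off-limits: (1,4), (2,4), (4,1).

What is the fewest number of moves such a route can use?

The Manhattan distance from (2,1) to (5,4) is |2−5| + |1−4| = 6, so at least 6 moves are needed.
A route of 6 moves achieves this: (2,1) → (3,1) → (3,2) → (4,2) → (5,2) → (5,3) → (5,4).
Since 6 matches the lower bound, it is optimal.

6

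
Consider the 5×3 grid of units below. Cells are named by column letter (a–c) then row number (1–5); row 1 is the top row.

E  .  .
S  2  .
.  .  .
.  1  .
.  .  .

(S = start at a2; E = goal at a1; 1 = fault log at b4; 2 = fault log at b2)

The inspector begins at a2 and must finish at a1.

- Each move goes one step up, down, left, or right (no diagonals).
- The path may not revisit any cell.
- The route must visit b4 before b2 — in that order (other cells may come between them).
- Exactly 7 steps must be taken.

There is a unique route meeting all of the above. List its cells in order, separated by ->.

The waypoints must appear in the order b4, b2, with no cell reused.
Route from a2: down 2 to a4, right 1 to b4, up 3 to b1, left 1 to a1 — 7 moves in all.
Check: order respected (1 at step 3, 2 at step 5); 7 moves as required.

a2 -> a3 -> a4 -> b4 -> b3 -> b2 -> b1 -> a1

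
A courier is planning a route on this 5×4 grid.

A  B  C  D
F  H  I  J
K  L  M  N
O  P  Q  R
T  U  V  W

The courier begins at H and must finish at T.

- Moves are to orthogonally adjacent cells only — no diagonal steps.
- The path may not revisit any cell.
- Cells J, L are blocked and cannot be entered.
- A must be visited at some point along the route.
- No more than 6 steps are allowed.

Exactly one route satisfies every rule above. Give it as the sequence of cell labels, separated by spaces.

The 6-move cap with required stops at A leaves no slack for detours.
Route from H: up 1 to B, left 1 to A, down 4 to T — 6 moves in all.
Check: all required cells visited; 6 ≤ 6 moves.

H B A F K O T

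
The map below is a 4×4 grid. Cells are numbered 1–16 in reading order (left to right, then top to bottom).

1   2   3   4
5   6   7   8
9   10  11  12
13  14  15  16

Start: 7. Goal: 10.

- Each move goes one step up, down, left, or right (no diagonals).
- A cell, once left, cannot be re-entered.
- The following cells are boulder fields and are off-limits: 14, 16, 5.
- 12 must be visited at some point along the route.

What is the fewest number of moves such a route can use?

Any route passes through 12 somewhere between 7 and 10. Summing Manhattan distances along the two legs (7 → 12 → 10) gives a lower bound of 2 + 2 = 4 moves.
A route of 4 moves achieves this: 7 → 8 → 12 → 11 → 10.
Since 4 matches the lower bound, it is optimal.

4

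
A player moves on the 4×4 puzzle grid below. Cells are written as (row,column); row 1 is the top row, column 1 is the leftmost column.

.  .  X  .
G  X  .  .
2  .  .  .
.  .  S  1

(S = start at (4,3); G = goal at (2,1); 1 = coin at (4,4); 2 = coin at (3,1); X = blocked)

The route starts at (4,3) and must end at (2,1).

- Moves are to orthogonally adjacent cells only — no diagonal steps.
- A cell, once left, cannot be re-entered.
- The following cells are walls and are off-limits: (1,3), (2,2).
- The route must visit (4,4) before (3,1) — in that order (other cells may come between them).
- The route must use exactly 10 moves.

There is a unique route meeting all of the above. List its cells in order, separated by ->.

(4,3) -> (4,4) -> (3,4) -> (2,4) -> (2,3) -> (3,3) -> (3,2) -> (4,2) -> (4,1) -> (3,1) -> (2,1)

The waypoints must appear in the order (4,4), (3,1), with no cell reused.
Route from (4,3): right 1 to (4,4), up 2 to (2,4), left 1 to (2,3), down 1 to (3,3), left 1 to (3,2), down 1 to (4,2), left 1 to (4,1), up 2 to (2,1) — 10 moves in all.
Check: order respected (1 at step 1, 2 at step 9); 10 moves as required.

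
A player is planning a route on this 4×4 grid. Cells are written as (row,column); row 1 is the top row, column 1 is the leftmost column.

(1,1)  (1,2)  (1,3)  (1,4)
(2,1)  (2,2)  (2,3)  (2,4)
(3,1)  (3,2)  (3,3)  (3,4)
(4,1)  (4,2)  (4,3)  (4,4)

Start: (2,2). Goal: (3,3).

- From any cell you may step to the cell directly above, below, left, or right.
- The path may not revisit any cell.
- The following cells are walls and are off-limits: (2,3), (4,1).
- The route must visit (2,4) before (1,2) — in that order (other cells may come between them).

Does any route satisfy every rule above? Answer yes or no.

Ignoring the required order, 8 revisit-free routes from (2,2) to (3,3) pass through all of (2,4) and (1,2); the waypoint orders that occur are (1,2) → (2,4) (8) — never (2,4) → (1,2).

no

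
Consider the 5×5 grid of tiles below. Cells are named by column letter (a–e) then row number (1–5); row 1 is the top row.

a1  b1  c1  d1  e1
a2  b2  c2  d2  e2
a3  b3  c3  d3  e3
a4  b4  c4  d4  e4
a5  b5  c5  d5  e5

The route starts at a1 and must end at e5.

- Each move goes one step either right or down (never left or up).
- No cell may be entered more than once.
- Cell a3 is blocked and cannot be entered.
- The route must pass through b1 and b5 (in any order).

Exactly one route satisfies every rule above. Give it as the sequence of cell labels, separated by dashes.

a1 - b1 - b2 - b3 - b4 - b5 - c5 - d5 - e5

Moves only go right or down, so the column and row indices never decrease.
Route from a1: right 1 to b1, down 4 to b5, right 3 to e5 — 8 moves in all.
Check: all required cells visited.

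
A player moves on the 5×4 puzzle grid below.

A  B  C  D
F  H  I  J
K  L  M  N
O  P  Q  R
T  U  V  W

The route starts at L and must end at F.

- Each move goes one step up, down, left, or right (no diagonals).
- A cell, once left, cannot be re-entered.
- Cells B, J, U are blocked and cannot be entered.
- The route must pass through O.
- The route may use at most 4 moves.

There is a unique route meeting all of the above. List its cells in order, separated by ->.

Any route must reach O and still end at F within 4 moves, so the order of the required stops is forced.
Route from L: down 1 to P, left 1 to O, up 2 to F — 4 moves in all.
Check: all required cells visited; 4 ≤ 4 moves.

L -> P -> O -> K -> F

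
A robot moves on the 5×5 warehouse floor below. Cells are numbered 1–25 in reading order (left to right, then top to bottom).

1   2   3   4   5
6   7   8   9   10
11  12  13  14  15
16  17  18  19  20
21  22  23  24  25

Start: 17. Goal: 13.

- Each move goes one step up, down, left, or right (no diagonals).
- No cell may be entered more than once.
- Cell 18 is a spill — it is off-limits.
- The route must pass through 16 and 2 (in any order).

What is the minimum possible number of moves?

Any route passes through 16 and 2 in some order between 17 and 13. Summing Manhattan distances along each leg and taking the cheapest ordering (17 → 16 → 2 → 13) gives a lower bound of 1 + 4 + 3 = 8 moves.
A route of 8 moves achieves this: 17 → 16 → 11 → 6 → 1 → 2 → 7 → 12 → 13.
Since 8 matches the lower bound, it is optimal.

8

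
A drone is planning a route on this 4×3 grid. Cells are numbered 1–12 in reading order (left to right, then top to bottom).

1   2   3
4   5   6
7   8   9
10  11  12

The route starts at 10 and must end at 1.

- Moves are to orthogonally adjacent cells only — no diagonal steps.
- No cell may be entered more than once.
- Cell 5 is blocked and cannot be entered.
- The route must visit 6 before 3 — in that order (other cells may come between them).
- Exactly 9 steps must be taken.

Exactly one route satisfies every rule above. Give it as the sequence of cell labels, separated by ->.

The waypoints must appear in the order 6, 3, with no cell reused.
Route from 10: up to 7, right to 8, down to 11, right to 12, 3× up (reaching 3), 2× left (reaching 1) — 9 moves in all.
Check: order respected (6 at step 6, 3 at step 7); 9 moves as required.

10 -> 7 -> 8 -> 11 -> 12 -> 9 -> 6 -> 3 -> 2 -> 1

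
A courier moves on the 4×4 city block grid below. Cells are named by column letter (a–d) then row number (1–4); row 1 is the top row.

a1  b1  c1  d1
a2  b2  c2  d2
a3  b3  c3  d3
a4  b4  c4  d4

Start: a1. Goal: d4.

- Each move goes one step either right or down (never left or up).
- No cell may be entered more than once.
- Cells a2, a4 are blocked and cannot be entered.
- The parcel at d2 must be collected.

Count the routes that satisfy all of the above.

A right/down-only route from a1 to d4 makes exactly 3 down-moves and 3 right-moves in some order.
With no other constraints that would be C(6,3) = 20 routes.
Split at d2 and multiply the segment counts (each segment already excludes blocked cells): a1→d2: 3; d2→d4: 1; product = 3.
That gives 3 routes.

3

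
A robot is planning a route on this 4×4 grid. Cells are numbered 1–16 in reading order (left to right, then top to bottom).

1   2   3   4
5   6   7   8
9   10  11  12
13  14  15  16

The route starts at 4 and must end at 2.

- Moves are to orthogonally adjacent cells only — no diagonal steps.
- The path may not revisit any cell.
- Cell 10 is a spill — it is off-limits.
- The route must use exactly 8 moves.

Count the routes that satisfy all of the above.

3

Need simple routes of exactly 8 moves from 4 to 2 (Manhattan distance 2, so 3 moves are spent on a detour and 3 undoing it).
Enumerating: 4 8 12 16 15 11 7 3 2 | 4 8 12 16 15 11 7 6 2 | 4 8 12 11 7 6 5 1 2.
That gives 3 routes.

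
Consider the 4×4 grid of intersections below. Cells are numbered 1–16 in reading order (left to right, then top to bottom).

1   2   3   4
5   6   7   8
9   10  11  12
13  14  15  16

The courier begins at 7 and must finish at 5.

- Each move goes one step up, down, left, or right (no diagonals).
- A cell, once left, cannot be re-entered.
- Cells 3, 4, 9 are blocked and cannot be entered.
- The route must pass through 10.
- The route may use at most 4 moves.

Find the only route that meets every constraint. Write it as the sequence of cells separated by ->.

7 -> 11 -> 10 -> 6 -> 5

The 4-move cap with required stops at 10 leaves no slack for detours.
Route from 7: down 1 to 11, left 1 to 10, up 1 to 6, left 1 to 5 — 4 moves in all.
Check: all required cells visited; 4 ≤ 4 moves.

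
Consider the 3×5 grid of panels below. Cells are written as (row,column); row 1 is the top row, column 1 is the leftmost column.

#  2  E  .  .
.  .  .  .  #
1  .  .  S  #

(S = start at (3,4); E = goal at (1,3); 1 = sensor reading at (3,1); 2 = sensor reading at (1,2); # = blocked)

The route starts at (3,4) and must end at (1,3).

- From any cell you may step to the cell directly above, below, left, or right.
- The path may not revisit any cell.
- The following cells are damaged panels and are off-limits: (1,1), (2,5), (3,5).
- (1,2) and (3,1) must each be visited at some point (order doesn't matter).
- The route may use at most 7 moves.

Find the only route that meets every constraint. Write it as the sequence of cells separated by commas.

(3,4), (3,3), (3,2), (3,1), (2,1), (2,2), (1,2), (1,3)

The budget equals the shortest possible length, so every move has to be on a shortest route through the required cells.
Route from (3,4): 3× left (reaching (3,1)), up to (2,1), right to (2,2), up to (1,2), right to (1,3) — 7 moves in all.
Check: all required cells visited; 7 ≤ 7 moves.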